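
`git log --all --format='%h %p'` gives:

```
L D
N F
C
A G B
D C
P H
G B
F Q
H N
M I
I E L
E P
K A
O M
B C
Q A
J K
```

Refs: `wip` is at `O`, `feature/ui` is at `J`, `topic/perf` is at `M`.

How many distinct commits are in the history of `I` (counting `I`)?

Walking parent pointers from I: reachable set = {A, B, C, D, E, F, G, H, I, L, N, P, Q}.
That is 13 commits.

13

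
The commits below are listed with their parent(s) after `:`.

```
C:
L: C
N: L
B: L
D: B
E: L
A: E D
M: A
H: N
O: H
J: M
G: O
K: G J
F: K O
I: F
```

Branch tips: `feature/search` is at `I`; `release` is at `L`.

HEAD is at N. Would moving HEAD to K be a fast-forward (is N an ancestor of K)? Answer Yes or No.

Yes

A fast-forward from N to K is possible iff N is an ancestor of K.
Ancestors of K: {A, B, C, D, E, G, H, J, K, L, M, N, O}.
N is among them, so fast-forward is possible.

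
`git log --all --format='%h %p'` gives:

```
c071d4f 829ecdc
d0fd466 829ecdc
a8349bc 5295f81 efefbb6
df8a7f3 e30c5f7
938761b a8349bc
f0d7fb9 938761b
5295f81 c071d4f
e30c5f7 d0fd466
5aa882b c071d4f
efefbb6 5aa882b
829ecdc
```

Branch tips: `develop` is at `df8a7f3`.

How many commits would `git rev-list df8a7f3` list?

4

Walking parent pointers from df8a7f3: reachable set = {829ecdc, d0fd466, df8a7f3, e30c5f7}.
That is 4 commits.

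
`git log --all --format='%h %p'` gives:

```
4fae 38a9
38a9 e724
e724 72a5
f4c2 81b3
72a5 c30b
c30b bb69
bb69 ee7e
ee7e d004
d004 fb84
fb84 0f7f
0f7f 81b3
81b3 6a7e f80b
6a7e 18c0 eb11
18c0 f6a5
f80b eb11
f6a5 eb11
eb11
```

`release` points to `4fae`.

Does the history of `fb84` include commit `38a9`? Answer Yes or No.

No

Ancestors of fb84: {0f7f, 18c0, 6a7e, 81b3, eb11, f6a5, f80b, fb84}.
38a9 is not in that set, so it is not an ancestor of fb84.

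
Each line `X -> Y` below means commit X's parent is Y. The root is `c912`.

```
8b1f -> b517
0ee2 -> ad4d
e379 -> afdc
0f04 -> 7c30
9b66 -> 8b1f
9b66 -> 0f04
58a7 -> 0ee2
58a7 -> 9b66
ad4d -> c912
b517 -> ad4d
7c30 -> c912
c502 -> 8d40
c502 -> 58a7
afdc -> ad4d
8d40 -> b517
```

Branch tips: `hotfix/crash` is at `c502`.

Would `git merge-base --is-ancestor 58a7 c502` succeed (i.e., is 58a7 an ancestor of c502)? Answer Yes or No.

Yes

Ancestors of c502 (commits reachable by following parents): {0ee2, 0f04, 58a7, 7c30, 8b1f, 8d40, 9b66, ad4d, b517, c502, c912}.
58a7 is in that set, so it is an ancestor of c502.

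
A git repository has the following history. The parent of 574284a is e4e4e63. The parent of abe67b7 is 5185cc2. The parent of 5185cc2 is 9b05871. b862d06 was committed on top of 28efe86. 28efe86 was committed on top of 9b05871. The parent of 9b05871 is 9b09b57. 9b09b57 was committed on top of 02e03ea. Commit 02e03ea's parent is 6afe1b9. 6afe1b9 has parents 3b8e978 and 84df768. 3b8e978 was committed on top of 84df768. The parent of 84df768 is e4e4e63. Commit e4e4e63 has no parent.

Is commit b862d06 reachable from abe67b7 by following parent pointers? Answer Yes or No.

Ancestors of abe67b7: {02e03ea, 3b8e978, 5185cc2, 6afe1b9, 84df768, 9b05871, 9b09b57, abe67b7, e4e4e63}.
b862d06 is not in that set, so it is not an ancestor of abe67b7.

No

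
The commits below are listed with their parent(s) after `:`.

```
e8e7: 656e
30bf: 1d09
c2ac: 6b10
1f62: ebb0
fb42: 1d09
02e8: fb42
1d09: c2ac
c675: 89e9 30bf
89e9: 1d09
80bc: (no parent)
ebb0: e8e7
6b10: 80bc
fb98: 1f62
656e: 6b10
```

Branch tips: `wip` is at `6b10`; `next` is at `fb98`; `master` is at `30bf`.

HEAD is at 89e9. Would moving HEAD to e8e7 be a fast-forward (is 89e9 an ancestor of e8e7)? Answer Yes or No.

No

A fast-forward from 89e9 to e8e7 is possible iff 89e9 is an ancestor of e8e7.
Ancestors of e8e7: {656e, 6b10, 80bc, e8e7}.
89e9 is not among them, so fast-forward is not possible.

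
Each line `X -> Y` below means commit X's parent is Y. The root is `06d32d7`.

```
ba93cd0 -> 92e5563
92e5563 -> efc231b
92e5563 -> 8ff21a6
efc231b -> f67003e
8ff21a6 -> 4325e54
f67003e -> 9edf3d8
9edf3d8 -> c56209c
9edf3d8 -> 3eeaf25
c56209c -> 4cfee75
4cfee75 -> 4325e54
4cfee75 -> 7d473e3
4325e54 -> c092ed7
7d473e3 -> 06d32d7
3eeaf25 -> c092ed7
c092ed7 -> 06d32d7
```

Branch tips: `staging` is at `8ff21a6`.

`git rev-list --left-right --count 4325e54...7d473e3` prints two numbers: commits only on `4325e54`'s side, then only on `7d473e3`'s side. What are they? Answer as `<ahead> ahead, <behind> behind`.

2 ahead, 1 behind

Reachable from 4325e54: {06d32d7, 4325e54, c092ed7}.
Reachable from 7d473e3: {06d32d7, 7d473e3}.
Only in 4325e54's history (ahead): {4325e54, c092ed7} — 2.
Only in 7d473e3's history (behind): {7d473e3} — 1.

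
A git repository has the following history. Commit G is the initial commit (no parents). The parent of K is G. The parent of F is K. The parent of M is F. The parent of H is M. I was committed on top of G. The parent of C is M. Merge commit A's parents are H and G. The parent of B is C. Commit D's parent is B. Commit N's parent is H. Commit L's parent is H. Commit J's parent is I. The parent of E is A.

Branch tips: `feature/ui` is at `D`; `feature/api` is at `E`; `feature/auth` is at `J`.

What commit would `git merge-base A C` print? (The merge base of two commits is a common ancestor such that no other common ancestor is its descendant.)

Ancestors of A: {A, F, G, H, K, M}.
Ancestors of C: {C, F, G, K, M}.
Common ancestors: {F, G, K, M}.
Among these, M is not an ancestor of any other common ancestor — it is the merge base.

M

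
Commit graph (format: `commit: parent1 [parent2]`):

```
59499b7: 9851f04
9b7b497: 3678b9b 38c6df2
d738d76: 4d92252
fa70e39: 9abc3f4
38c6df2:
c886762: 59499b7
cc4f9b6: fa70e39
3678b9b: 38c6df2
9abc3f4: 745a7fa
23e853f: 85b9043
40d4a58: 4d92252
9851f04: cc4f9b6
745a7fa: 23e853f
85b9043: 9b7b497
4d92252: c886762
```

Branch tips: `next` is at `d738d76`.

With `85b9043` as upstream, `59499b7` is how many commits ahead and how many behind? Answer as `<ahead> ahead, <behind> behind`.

7 ahead, 0 behind

Reachable from 59499b7: {23e853f, 3678b9b, 38c6df2, 59499b7, 745a7fa, 85b9043, 9851f04, 9abc3f4, 9b7b497, cc4f9b6, fa70e39}.
Reachable from 85b9043: {3678b9b, 38c6df2, 85b9043, 9b7b497}.
Only in 59499b7's history (ahead): {23e853f, 59499b7, 745a7fa, 9851f04, 9abc3f4, cc4f9b6, fa70e39} — 7.
Only in 85b9043's history (behind): {} — 0.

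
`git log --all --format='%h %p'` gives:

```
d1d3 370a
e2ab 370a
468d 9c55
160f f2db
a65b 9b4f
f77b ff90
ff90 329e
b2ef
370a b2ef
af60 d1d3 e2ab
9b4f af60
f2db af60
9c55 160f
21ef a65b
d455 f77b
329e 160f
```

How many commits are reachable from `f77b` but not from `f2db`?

4

Reachable from f77b: {160f, 329e, 370a, af60, b2ef, d1d3, e2ab, f2db, f77b, ff90}.
Reachable from f2db: {370a, af60, b2ef, d1d3, e2ab, f2db}.
In f77b's history but not f2db's: {160f, 329e, f77b, ff90} — 4 commits.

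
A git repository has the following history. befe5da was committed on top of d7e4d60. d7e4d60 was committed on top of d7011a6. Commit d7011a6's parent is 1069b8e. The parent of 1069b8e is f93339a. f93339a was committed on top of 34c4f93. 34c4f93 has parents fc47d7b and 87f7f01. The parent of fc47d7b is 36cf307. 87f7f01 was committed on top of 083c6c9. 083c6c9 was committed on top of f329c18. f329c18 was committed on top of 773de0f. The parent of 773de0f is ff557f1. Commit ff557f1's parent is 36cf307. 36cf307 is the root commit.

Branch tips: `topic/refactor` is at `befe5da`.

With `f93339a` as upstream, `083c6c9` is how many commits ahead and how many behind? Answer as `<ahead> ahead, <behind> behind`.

Reachable from 083c6c9: {083c6c9, 36cf307, 773de0f, f329c18, ff557f1}.
Reachable from f93339a: {083c6c9, 34c4f93, 36cf307, 773de0f, 87f7f01, f329c18, f93339a, fc47d7b, ff557f1}.
Only in 083c6c9's history (ahead): {} — 0.
Only in f93339a's history (behind): {34c4f93, 87f7f01, f93339a, fc47d7b} — 4.

0 ahead, 4 behind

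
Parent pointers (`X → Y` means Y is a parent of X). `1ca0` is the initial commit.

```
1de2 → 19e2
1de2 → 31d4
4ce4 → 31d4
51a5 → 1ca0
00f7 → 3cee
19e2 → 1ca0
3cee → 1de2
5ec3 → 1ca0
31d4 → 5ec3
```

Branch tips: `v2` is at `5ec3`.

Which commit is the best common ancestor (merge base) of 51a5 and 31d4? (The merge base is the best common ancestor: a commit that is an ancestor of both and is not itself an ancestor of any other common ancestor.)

1ca0

Ancestors of 51a5: {1ca0, 51a5}.
Ancestors of 31d4: {1ca0, 31d4, 5ec3}.
Common ancestors: {1ca0}.
The only common ancestor is 1ca0, so it is the merge base.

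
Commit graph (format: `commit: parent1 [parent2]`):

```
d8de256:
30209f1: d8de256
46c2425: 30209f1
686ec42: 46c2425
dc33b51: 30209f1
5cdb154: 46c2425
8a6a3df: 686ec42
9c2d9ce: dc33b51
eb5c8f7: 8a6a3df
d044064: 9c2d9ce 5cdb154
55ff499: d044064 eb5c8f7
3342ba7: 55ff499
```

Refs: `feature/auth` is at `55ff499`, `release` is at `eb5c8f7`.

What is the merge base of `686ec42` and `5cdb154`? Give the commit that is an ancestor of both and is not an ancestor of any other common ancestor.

46c2425

Ancestors of 686ec42: {30209f1, 46c2425, 686ec42, d8de256}.
Ancestors of 5cdb154: {30209f1, 46c2425, 5cdb154, d8de256}.
Common ancestors: {30209f1, 46c2425, d8de256}.
Among these, 46c2425 is not an ancestor of any other common ancestor — it is the merge base.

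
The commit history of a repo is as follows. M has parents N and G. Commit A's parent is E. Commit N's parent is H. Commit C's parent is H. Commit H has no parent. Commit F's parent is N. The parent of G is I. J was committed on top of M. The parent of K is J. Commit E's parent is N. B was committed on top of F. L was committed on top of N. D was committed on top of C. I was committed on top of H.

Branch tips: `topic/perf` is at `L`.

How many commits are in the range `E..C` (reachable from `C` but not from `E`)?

Reachable from C: {C, H}.
Reachable from E: {E, H, N}.
In C's history but not E's: {C} — 1 commit.

1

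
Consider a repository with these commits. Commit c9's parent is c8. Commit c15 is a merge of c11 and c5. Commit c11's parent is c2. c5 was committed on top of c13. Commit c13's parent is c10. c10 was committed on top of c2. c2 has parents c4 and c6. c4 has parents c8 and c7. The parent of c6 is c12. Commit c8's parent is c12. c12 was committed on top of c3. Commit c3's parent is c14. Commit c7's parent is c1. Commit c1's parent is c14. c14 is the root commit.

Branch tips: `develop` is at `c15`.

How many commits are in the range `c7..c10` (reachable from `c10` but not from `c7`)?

Reachable from c10: {c1, c10, c12, c14, c2, c3, c4, c6, c7, c8}.
Reachable from c7: {c1, c14, c7}.
In c10's history but not c7's: {c10, c12, c2, c3, c4, c6, c8} — 7 commits.

7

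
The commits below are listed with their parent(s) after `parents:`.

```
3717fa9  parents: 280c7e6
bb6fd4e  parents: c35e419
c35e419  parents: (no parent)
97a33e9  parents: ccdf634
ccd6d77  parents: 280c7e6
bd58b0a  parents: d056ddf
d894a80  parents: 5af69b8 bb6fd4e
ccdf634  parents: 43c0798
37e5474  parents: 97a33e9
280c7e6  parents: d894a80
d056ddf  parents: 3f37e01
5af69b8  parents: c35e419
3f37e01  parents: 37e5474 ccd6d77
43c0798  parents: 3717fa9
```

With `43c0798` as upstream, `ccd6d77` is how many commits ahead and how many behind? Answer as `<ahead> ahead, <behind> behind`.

Reachable from ccd6d77: {280c7e6, 5af69b8, bb6fd4e, c35e419, ccd6d77, d894a80}.
Reachable from 43c0798: {280c7e6, 3717fa9, 43c0798, 5af69b8, bb6fd4e, c35e419, d894a80}.
Only in ccd6d77's history (ahead): {ccd6d77} — 1.
Only in 43c0798's history (behind): {3717fa9, 43c0798} — 2.

1 ahead, 2 behind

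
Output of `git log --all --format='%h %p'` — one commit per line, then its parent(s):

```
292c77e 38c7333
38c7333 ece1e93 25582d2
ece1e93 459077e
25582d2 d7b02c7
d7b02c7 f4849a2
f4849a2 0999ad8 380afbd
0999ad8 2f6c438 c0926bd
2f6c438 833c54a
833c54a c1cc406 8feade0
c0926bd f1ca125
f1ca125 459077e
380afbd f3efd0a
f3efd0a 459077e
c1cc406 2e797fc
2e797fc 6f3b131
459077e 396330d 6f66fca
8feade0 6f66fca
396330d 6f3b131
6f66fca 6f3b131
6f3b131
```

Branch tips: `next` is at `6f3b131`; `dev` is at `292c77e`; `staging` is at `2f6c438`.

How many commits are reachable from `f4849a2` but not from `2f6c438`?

8

Reachable from f4849a2: {0999ad8, 2e797fc, 2f6c438, 380afbd, 396330d, 459077e, 6f3b131, 6f66fca, 833c54a, 8feade0, c0926bd, c1cc406, f1ca125, f3efd0a, f4849a2}.
Reachable from 2f6c438: {2e797fc, 2f6c438, 6f3b131, 6f66fca, 833c54a, 8feade0, c1cc406}.
In f4849a2's history but not 2f6c438's: {0999ad8, 380afbd, 396330d, 459077e, c0926bd, f1ca125, f3efd0a, f4849a2} — 8 commits.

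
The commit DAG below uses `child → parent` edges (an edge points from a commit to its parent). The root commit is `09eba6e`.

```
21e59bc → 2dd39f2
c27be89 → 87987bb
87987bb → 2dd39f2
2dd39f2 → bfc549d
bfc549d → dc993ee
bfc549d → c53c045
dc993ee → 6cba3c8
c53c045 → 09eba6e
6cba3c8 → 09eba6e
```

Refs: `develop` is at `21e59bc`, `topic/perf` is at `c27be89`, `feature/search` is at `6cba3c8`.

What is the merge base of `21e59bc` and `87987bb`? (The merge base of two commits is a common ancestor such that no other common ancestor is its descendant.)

2dd39f2

Ancestors of 21e59bc: {09eba6e, 21e59bc, 2dd39f2, 6cba3c8, bfc549d, c53c045, dc993ee}.
Ancestors of 87987bb: {09eba6e, 2dd39f2, 6cba3c8, 87987bb, bfc549d, c53c045, dc993ee}.
Common ancestors: {09eba6e, 2dd39f2, 6cba3c8, bfc549d, c53c045, dc993ee}.
Among these, 2dd39f2 is not an ancestor of any other common ancestor — it is the merge base.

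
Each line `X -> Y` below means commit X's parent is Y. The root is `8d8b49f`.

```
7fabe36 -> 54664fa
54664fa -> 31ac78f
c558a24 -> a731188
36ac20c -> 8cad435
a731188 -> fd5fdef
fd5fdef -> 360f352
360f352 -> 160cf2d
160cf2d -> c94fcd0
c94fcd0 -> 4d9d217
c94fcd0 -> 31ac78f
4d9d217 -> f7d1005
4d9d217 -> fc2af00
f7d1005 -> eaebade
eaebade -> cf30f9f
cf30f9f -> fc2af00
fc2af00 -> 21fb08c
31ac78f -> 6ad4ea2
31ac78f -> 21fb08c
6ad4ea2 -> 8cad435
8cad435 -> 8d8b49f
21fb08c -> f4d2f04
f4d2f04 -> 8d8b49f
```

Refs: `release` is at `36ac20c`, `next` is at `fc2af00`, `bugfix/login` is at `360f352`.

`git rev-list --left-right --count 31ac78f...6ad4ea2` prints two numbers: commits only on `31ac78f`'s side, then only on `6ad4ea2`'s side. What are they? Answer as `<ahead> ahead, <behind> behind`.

Reachable from 31ac78f: {21fb08c, 31ac78f, 6ad4ea2, 8cad435, 8d8b49f, f4d2f04}.
Reachable from 6ad4ea2: {6ad4ea2, 8cad435, 8d8b49f}.
Only in 31ac78f's history (ahead): {21fb08c, 31ac78f, f4d2f04} — 3.
Only in 6ad4ea2's history (behind): {} — 0.

3 ahead, 0 behind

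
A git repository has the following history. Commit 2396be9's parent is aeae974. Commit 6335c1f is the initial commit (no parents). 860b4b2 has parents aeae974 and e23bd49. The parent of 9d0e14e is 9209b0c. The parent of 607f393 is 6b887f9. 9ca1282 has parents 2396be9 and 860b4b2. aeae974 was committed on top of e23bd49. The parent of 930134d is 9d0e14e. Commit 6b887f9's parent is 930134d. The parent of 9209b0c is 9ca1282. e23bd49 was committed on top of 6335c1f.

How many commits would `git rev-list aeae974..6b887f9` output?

7

Reachable from 6b887f9: {2396be9, 6335c1f, 6b887f9, 860b4b2, 9209b0c, 930134d, 9ca1282, 9d0e14e, aeae974, e23bd49}.
Reachable from aeae974: {6335c1f, aeae974, e23bd49}.
In 6b887f9's history but not aeae974's: {2396be9, 6b887f9, 860b4b2, 9209b0c, 930134d, 9ca1282, 9d0e14e} — 7 commits.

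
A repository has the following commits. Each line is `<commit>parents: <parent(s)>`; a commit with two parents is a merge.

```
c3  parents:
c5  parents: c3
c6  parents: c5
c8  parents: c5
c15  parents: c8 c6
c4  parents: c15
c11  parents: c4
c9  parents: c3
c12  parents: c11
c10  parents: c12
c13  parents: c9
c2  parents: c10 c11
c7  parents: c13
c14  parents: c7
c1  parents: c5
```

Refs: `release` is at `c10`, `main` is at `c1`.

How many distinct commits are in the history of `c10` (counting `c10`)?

Walking parent pointers from c10: reachable set = {c10, c11, c12, c15, c3, c4, c5, c6, c8}.
That is 9 commits.

9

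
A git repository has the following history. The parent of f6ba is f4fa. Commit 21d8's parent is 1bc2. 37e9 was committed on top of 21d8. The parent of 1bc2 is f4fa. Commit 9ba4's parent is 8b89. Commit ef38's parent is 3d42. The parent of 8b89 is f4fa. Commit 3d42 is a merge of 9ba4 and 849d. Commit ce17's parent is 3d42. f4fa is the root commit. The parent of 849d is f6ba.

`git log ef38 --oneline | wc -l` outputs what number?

7

Walking parent pointers from ef38: reachable set = {3d42, 849d, 8b89, 9ba4, ef38, f4fa, f6ba}.
That is 7 commits.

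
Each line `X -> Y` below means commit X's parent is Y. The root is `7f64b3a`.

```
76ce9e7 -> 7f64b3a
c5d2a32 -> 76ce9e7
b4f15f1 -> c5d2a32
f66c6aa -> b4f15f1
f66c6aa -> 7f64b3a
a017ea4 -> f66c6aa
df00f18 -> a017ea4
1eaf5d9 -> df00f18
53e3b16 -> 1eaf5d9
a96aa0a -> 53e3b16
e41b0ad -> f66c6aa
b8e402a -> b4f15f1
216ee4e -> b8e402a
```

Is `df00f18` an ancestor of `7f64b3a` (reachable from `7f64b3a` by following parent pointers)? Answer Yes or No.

No

Ancestors of 7f64b3a: {7f64b3a}.
df00f18 is not in that set, so it is not an ancestor of 7f64b3a.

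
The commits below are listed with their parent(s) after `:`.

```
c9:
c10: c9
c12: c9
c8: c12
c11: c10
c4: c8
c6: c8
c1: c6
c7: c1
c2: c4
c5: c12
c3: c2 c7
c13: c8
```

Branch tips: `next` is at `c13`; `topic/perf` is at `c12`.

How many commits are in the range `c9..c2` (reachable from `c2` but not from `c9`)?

Reachable from c2: {c12, c2, c4, c8, c9}.
Reachable from c9: {c9}.
In c2's history but not c9's: {c12, c2, c4, c8} — 4 commits.

4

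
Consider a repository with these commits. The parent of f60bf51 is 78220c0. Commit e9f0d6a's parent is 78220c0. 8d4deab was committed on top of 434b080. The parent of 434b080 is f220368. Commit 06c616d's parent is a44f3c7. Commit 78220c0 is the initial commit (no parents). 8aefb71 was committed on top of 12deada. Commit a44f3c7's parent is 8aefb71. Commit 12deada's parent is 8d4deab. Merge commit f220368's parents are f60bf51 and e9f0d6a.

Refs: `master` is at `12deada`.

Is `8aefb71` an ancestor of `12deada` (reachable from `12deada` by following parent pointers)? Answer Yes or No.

No

Ancestors of 12deada: {12deada, 434b080, 78220c0, 8d4deab, e9f0d6a, f220368, f60bf51}.
8aefb71 is not in that set, so it is not an ancestor of 12deada.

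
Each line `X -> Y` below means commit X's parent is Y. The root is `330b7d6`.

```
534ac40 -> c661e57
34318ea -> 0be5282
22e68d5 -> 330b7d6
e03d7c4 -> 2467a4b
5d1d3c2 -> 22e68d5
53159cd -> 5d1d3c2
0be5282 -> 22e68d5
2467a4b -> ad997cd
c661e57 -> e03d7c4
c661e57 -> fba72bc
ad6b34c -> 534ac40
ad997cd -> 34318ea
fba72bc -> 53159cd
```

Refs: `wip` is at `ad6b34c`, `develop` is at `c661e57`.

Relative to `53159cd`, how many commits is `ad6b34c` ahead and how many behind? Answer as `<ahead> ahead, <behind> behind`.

9 ahead, 0 behind

Reachable from ad6b34c: {0be5282, 22e68d5, 2467a4b, 330b7d6, 34318ea, 53159cd, 534ac40, 5d1d3c2, ad6b34c, ad997cd, c661e57, e03d7c4, fba72bc}.
Reachable from 53159cd: {22e68d5, 330b7d6, 53159cd, 5d1d3c2}.
Only in ad6b34c's history (ahead): {0be5282, 2467a4b, 34318ea, 534ac40, ad6b34c, ad997cd, c661e57, e03d7c4, fba72bc} — 9.
Only in 53159cd's history (behind): {} — 0.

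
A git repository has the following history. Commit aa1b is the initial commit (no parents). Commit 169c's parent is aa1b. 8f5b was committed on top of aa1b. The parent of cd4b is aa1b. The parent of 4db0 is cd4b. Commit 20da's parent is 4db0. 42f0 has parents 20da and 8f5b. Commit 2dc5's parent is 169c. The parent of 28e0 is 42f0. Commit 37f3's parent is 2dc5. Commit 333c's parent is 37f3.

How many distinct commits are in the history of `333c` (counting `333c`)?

5

Walking parent pointers from 333c: reachable set = {169c, 2dc5, 333c, 37f3, aa1b}.
That is 5 commits.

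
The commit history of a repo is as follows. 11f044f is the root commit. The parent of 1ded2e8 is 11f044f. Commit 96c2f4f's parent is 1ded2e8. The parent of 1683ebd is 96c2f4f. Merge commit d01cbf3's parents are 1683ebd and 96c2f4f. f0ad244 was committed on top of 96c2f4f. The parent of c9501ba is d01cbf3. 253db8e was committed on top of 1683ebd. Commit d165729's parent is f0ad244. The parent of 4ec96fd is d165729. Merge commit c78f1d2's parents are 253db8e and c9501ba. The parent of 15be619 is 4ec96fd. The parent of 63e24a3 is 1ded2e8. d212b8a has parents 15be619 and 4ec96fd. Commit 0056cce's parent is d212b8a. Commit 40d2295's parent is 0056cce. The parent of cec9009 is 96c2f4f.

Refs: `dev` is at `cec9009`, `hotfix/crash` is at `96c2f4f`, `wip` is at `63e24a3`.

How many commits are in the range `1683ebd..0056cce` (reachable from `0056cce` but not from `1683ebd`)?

Reachable from 0056cce: {0056cce, 11f044f, 15be619, 1ded2e8, 4ec96fd, 96c2f4f, d165729, d212b8a, f0ad244}.
Reachable from 1683ebd: {11f044f, 1683ebd, 1ded2e8, 96c2f4f}.
In 0056cce's history but not 1683ebd's: {0056cce, 15be619, 4ec96fd, d165729, d212b8a, f0ad244} — 6 commits.

6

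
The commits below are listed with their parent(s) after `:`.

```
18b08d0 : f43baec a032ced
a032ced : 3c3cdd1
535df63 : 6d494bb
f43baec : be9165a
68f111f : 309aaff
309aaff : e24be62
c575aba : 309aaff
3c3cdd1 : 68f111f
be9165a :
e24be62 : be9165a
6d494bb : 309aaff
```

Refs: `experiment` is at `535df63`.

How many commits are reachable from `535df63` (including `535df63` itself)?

5

Walking parent pointers from 535df63: reachable set = {309aaff, 535df63, 6d494bb, be9165a, e24be62}.
That is 5 commits.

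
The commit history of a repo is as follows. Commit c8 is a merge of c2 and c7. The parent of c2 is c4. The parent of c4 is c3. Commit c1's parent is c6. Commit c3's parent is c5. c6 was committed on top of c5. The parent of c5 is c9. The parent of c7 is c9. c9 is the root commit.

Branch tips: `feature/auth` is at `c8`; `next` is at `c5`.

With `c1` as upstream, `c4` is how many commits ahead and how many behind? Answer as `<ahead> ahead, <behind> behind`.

2 ahead, 2 behind

Reachable from c4: {c3, c4, c5, c9}.
Reachable from c1: {c1, c5, c6, c9}.
Only in c4's history (ahead): {c3, c4} — 2.
Only in c1's history (behind): {c1, c6} — 2.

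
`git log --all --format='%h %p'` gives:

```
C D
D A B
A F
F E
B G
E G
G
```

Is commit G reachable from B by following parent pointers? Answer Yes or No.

Yes

Ancestors of B (commits reachable by following parents): {B, G}.
G is in that set, so it is an ancestor of B.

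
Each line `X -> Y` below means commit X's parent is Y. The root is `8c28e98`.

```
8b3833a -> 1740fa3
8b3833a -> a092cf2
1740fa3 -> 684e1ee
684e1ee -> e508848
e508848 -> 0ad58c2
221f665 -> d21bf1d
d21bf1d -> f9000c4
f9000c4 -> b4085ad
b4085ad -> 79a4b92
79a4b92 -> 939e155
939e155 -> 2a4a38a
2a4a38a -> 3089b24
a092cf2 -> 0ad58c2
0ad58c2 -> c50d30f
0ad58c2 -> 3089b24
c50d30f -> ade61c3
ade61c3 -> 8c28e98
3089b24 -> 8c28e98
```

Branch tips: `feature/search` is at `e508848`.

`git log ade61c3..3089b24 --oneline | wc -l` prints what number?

1

Reachable from 3089b24: {3089b24, 8c28e98}.
Reachable from ade61c3: {8c28e98, ade61c3}.
In 3089b24's history but not ade61c3's: {3089b24} — 1 commit.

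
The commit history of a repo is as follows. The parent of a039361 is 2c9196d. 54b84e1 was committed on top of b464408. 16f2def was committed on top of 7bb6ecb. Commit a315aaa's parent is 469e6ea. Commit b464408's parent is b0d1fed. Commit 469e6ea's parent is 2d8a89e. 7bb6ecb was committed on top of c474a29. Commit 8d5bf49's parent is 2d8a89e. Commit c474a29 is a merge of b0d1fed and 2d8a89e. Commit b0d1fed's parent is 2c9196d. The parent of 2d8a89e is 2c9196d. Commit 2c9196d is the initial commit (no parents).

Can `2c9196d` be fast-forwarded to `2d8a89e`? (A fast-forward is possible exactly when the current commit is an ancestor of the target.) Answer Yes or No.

A fast-forward from 2c9196d to 2d8a89e is possible iff 2c9196d is an ancestor of 2d8a89e.
Ancestors of 2d8a89e: {2c9196d, 2d8a89e}.
2c9196d is among them, so fast-forward is possible.

Yes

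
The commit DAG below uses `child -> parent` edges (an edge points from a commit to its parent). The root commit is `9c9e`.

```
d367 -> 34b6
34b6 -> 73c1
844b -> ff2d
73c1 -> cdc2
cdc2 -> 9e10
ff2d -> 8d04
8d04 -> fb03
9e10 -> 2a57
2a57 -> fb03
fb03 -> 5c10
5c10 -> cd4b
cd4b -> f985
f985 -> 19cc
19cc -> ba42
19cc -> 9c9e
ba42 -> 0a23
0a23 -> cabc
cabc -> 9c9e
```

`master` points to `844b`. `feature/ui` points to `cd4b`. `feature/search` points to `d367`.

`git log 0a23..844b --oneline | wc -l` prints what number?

Reachable from 844b: {0a23, 19cc, 5c10, 844b, 8d04, 9c9e, ba42, cabc, cd4b, f985, fb03, ff2d}.
Reachable from 0a23: {0a23, 9c9e, cabc}.
In 844b's history but not 0a23's: {19cc, 5c10, 844b, 8d04, ba42, cd4b, f985, fb03, ff2d} — 9 commits.

9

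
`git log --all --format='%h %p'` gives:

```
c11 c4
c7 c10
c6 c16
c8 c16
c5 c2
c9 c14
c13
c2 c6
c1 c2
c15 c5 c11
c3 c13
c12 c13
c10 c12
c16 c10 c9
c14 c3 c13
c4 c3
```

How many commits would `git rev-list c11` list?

Walking parent pointers from c11: reachable set = {c11, c13, c3, c4}.
That is 4 commits.

4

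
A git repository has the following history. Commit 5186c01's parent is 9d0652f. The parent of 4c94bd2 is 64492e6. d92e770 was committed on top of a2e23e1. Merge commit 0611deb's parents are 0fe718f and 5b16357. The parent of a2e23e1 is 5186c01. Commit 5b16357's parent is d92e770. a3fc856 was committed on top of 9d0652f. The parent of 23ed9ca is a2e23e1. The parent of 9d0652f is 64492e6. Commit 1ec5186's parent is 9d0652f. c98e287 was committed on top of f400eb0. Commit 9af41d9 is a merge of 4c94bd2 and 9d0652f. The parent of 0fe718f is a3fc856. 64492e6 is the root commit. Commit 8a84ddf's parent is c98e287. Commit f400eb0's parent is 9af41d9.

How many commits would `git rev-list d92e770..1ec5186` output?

Reachable from 1ec5186: {1ec5186, 64492e6, 9d0652f}.
Reachable from d92e770: {5186c01, 64492e6, 9d0652f, a2e23e1, d92e770}.
In 1ec5186's history but not d92e770's: {1ec5186} — 1 commit.

1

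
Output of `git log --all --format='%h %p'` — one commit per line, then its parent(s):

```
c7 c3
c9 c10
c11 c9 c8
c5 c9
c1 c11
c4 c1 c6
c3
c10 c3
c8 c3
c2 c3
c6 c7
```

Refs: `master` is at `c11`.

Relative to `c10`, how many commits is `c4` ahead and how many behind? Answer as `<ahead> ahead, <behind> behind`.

Reachable from c4: {c1, c10, c11, c3, c4, c6, c7, c8, c9}.
Reachable from c10: {c10, c3}.
Only in c4's history (ahead): {c1, c11, c4, c6, c7, c8, c9} — 7.
Only in c10's history (behind): {} — 0.

7 ahead, 0 behind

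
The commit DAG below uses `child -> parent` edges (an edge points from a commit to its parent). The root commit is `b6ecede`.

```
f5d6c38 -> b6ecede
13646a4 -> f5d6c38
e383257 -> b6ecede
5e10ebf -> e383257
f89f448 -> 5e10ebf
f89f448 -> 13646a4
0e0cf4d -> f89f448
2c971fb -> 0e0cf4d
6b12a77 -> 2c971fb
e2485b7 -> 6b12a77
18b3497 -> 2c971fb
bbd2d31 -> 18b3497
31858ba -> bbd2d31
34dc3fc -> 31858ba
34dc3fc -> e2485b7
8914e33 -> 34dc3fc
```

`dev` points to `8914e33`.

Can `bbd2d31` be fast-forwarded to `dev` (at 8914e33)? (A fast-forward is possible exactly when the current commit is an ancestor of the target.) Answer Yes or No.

Yes

A fast-forward from bbd2d31 to 8914e33 is possible iff bbd2d31 is an ancestor of 8914e33.
Ancestors of 8914e33: {0e0cf4d, 13646a4, 18b3497, 2c971fb, 31858ba, 34dc3fc, 5e10ebf, 6b12a77, 8914e33, b6ecede, bbd2d31, e2485b7, e383257, f5d6c38, f89f448}.
bbd2d31 is among them, so fast-forward is possible.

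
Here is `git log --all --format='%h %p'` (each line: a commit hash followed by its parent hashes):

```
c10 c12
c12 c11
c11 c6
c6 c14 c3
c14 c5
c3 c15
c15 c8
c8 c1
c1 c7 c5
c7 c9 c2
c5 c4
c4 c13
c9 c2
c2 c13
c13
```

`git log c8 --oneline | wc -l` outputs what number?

Walking parent pointers from c8: reachable set = {c1, c13, c2, c4, c5, c7, c8, c9}.
That is 8 commits.

8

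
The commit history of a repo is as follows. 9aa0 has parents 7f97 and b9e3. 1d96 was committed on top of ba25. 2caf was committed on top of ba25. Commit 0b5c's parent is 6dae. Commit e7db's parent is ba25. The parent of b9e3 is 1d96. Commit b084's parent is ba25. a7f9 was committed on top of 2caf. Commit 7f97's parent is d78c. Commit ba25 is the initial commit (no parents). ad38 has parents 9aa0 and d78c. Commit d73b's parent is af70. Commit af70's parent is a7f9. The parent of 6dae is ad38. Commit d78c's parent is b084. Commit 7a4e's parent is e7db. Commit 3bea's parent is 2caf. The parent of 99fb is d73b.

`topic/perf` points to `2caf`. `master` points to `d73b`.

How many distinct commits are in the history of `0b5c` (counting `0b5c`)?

Walking parent pointers from 0b5c: reachable set = {0b5c, 1d96, 6dae, 7f97, 9aa0, ad38, b084, b9e3, ba25, d78c}.
That is 10 commits.

10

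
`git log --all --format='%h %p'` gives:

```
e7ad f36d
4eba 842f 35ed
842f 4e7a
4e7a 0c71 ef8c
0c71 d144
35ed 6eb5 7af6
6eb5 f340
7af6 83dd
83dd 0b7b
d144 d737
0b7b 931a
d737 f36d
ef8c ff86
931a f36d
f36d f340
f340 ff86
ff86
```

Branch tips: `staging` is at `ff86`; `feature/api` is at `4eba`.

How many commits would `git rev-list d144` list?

5

Walking parent pointers from d144: reachable set = {d144, d737, f340, f36d, ff86}.
That is 5 commits.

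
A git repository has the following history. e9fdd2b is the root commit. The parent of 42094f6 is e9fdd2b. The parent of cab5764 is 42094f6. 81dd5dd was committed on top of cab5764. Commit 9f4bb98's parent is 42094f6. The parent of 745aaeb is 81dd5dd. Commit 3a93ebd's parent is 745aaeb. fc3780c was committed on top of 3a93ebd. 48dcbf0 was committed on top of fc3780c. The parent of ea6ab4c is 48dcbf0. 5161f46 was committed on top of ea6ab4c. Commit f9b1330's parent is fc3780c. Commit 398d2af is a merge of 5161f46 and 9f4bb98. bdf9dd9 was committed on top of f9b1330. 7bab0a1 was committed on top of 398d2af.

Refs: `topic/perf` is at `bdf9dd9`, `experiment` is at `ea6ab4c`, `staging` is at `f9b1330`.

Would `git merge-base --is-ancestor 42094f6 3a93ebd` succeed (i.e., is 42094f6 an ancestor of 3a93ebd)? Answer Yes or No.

Yes

Ancestors of 3a93ebd (commits reachable by following parents): {3a93ebd, 42094f6, 745aaeb, 81dd5dd, cab5764, e9fdd2b}.
42094f6 is in that set, so it is an ancestor of 3a93ebd.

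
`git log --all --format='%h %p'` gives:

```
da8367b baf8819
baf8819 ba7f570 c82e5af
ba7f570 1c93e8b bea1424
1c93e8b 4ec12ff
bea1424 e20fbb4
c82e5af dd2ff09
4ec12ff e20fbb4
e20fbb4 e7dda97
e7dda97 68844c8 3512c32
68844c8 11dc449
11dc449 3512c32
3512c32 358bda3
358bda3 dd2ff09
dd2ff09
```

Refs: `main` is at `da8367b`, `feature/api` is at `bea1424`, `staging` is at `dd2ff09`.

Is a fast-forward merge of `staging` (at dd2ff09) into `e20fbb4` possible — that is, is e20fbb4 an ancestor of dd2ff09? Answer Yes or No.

No

A fast-forward from e20fbb4 to dd2ff09 is possible iff e20fbb4 is an ancestor of dd2ff09.
Ancestors of dd2ff09: {dd2ff09}.
e20fbb4 is not among them, so fast-forward is not possible.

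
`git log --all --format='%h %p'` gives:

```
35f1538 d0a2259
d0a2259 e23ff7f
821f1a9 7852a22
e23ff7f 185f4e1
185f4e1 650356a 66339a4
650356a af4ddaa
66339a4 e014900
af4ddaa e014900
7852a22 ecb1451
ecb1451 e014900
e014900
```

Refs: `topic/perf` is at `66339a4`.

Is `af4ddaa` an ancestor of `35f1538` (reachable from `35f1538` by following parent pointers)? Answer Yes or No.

Ancestors of 35f1538 (commits reachable by following parents): {185f4e1, 35f1538, 650356a, 66339a4, af4ddaa, d0a2259, e014900, e23ff7f}.
af4ddaa is in that set, so it is an ancestor of 35f1538.

Yes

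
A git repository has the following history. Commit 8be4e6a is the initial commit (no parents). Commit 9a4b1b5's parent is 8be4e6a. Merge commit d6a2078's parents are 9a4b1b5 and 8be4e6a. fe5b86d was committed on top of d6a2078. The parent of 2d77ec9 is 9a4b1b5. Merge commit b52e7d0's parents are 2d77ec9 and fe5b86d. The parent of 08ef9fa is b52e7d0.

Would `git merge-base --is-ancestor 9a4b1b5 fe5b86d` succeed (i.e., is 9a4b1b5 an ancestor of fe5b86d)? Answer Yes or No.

Ancestors of fe5b86d (commits reachable by following parents): {8be4e6a, 9a4b1b5, d6a2078, fe5b86d}.
9a4b1b5 is in that set, so it is an ancestor of fe5b86d.

Yes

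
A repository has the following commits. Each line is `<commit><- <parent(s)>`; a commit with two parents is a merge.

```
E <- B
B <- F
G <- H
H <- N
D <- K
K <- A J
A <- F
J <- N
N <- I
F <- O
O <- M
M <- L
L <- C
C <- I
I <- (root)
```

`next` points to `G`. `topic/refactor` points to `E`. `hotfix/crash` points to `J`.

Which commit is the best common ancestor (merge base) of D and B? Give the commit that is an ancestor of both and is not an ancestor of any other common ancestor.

Ancestors of D: {A, C, D, F, I, J, K, L, M, N, O}.
Ancestors of B: {B, C, F, I, L, M, O}.
Common ancestors: {C, F, I, L, M, O}.
Among these, F is not an ancestor of any other common ancestor — it is the merge base.

F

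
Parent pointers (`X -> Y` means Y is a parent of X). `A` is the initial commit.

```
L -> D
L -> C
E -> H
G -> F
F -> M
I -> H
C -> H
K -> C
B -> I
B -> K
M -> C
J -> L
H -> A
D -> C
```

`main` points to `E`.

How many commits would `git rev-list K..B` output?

2

Reachable from B: {A, B, C, H, I, K}.
Reachable from K: {A, C, H, K}.
In B's history but not K's: {B, I} — 2 commits.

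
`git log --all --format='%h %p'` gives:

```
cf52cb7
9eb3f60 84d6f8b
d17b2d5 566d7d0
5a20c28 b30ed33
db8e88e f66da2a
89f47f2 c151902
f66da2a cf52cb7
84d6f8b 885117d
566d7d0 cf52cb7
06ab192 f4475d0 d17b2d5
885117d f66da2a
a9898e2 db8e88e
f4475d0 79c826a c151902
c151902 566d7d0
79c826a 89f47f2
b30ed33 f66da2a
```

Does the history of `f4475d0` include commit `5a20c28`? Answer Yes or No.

No

Ancestors of f4475d0: {566d7d0, 79c826a, 89f47f2, c151902, cf52cb7, f4475d0}.
5a20c28 is not in that set, so it is not an ancestor of f4475d0.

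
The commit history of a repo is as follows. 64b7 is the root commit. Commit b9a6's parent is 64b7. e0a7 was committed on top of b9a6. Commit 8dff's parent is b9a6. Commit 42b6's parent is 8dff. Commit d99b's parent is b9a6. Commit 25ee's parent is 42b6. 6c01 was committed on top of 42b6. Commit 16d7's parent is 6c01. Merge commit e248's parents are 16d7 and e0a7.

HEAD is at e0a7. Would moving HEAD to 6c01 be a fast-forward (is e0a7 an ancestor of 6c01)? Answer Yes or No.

No

A fast-forward from e0a7 to 6c01 is possible iff e0a7 is an ancestor of 6c01.
Ancestors of 6c01: {42b6, 64b7, 6c01, 8dff, b9a6}.
e0a7 is not among them, so fast-forward is not possible.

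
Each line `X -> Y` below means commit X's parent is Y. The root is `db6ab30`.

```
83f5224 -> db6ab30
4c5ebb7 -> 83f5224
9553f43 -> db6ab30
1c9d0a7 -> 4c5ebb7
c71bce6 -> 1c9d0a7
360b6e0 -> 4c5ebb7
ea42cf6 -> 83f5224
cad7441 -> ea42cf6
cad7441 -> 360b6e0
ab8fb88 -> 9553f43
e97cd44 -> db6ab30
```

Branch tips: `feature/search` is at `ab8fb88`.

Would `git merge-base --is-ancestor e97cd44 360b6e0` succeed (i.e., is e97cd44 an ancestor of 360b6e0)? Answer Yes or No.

Ancestors of 360b6e0: {360b6e0, 4c5ebb7, 83f5224, db6ab30}.
e97cd44 is not in that set, so it is not an ancestor of 360b6e0.

No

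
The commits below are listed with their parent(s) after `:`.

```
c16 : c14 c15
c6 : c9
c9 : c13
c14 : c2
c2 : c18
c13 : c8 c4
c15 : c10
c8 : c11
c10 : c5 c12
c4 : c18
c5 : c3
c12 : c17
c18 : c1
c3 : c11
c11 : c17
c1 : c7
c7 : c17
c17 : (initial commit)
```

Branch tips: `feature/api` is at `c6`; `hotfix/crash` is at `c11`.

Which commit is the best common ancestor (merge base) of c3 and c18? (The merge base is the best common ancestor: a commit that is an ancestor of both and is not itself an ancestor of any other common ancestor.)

Ancestors of c3: {c11, c17, c3}.
Ancestors of c18: {c1, c17, c18, c7}.
Common ancestors: {c17}.
The only common ancestor is c17, so it is the merge base.

c17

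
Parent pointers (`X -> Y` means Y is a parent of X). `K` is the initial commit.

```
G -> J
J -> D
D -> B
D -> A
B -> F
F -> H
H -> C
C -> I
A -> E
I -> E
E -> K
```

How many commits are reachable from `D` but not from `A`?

Reachable from D: {A, B, C, D, E, F, H, I, K}.
Reachable from A: {A, E, K}.
In D's history but not A's: {B, C, D, F, H, I} — 6 commits.

6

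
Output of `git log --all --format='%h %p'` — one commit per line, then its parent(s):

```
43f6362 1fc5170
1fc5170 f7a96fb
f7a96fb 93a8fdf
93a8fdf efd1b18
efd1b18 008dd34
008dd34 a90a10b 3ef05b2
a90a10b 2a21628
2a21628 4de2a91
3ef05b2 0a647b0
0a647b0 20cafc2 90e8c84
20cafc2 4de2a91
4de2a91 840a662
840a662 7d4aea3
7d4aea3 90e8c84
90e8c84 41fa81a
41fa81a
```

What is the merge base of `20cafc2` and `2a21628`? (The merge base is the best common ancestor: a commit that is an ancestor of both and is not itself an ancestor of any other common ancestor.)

4de2a91

Ancestors of 20cafc2: {20cafc2, 41fa81a, 4de2a91, 7d4aea3, 840a662, 90e8c84}.
Ancestors of 2a21628: {2a21628, 41fa81a, 4de2a91, 7d4aea3, 840a662, 90e8c84}.
Common ancestors: {41fa81a, 4de2a91, 7d4aea3, 840a662, 90e8c84}.
Among these, 4de2a91 is not an ancestor of any other common ancestor — it is the merge base.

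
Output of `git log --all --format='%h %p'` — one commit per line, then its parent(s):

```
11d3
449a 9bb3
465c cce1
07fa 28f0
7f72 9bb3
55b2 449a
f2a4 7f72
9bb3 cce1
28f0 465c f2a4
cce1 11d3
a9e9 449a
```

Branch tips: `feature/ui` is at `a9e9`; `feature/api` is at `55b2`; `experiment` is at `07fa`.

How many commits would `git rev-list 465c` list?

3

Walking parent pointers from 465c: reachable set = {11d3, 465c, cce1}.
That is 3 commits.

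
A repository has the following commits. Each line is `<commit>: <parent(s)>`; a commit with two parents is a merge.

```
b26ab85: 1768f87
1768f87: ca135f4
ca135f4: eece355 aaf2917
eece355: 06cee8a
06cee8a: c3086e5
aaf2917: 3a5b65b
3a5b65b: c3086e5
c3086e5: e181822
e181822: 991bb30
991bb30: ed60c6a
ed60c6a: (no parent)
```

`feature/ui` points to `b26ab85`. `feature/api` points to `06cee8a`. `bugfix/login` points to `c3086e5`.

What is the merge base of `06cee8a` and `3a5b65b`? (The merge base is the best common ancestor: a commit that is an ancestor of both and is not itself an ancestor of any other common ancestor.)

c3086e5

Ancestors of 06cee8a: {06cee8a, 991bb30, c3086e5, e181822, ed60c6a}.
Ancestors of 3a5b65b: {3a5b65b, 991bb30, c3086e5, e181822, ed60c6a}.
Common ancestors: {991bb30, c3086e5, e181822, ed60c6a}.
Among these, c3086e5 is not an ancestor of any other common ancestor — it is the merge base.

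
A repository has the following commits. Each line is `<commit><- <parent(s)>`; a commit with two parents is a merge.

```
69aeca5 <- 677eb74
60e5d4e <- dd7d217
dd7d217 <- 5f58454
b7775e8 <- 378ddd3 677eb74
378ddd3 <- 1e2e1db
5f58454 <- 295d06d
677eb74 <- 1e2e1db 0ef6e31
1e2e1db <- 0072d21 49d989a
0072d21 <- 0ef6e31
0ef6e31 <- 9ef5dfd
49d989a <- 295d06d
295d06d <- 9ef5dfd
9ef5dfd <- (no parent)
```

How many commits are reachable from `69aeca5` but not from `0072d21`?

Reachable from 69aeca5: {0072d21, 0ef6e31, 1e2e1db, 295d06d, 49d989a, 677eb74, 69aeca5, 9ef5dfd}.
Reachable from 0072d21: {0072d21, 0ef6e31, 9ef5dfd}.
In 69aeca5's history but not 0072d21's: {1e2e1db, 295d06d, 49d989a, 677eb74, 69aeca5} — 5 commits.

5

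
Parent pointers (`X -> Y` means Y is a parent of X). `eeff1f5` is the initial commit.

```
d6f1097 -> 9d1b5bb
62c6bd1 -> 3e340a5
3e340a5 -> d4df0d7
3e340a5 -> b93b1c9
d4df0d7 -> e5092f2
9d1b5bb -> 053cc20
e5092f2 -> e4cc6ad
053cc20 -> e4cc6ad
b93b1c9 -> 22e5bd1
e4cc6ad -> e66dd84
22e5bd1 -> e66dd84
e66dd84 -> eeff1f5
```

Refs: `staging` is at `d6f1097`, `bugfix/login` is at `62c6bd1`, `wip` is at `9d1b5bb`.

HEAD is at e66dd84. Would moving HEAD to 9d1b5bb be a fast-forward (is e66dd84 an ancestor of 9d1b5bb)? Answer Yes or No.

A fast-forward from e66dd84 to 9d1b5bb is possible iff e66dd84 is an ancestor of 9d1b5bb.
Ancestors of 9d1b5bb: {053cc20, 9d1b5bb, e4cc6ad, e66dd84, eeff1f5}.
e66dd84 is among them, so fast-forward is possible.

Yes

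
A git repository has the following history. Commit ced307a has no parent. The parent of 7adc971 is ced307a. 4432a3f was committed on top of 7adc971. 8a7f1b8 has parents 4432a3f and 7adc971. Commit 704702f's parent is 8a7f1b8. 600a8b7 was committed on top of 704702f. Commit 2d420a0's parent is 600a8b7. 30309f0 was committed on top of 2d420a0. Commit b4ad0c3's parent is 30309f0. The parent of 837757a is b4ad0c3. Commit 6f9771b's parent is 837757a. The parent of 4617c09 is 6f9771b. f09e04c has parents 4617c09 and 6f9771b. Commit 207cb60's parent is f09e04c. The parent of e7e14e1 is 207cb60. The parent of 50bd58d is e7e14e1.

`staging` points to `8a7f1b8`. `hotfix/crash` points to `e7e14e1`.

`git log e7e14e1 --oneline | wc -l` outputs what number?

Walking parent pointers from e7e14e1: reachable set = {207cb60, 2d420a0, 30309f0, 4432a3f, 4617c09, 600a8b7, 6f9771b, 704702f, 7adc971, 837757a, 8a7f1b8, b4ad0c3, ced307a, e7e14e1, f09e04c}.
That is 15 commits.

15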